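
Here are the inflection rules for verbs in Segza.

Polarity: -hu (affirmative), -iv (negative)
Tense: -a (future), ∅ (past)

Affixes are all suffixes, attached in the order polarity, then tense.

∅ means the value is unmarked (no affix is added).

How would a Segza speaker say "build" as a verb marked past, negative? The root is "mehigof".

Attach polarity negative -iv → mehigofiv.
tense = past: zero marking, form stays mehigofiv.

mehigofiv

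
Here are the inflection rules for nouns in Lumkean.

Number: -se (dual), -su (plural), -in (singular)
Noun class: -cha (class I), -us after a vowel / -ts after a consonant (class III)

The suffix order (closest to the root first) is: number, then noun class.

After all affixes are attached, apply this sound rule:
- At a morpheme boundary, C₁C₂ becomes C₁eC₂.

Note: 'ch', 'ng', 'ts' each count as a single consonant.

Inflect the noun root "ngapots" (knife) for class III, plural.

Attach number plural -su → ngapotssu.
Attach noun class class III -us (after vowel 'u') → ngapotssuus.
Apply epenthesis: ngapotssuus → ngapotsesuus.

ngapotsesuus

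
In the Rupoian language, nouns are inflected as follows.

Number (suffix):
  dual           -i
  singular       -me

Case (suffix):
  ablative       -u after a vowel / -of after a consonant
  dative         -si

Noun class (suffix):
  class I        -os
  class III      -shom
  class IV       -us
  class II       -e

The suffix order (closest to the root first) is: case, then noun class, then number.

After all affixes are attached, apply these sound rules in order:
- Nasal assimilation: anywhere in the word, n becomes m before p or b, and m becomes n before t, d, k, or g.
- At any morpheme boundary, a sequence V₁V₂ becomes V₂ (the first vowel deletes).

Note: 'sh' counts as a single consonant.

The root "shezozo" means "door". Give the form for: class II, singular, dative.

Attach case dative -si → shezozosi.
Attach noun class class II -e → shezozosie.
Attach number singular -me → shezozosieme.
Nasal assimilation: no change.
Apply vowel deletion: shezozosieme → shezozoseme.

shezozoseme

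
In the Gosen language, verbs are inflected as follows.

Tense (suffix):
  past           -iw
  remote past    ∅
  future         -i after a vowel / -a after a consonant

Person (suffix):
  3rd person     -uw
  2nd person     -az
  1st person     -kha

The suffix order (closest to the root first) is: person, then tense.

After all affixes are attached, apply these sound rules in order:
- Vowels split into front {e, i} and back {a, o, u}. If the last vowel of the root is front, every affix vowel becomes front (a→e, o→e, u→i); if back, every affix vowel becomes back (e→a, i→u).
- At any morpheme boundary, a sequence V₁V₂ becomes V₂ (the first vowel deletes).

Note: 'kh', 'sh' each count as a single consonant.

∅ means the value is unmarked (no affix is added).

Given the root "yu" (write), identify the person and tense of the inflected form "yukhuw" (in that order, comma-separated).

Segment: yu-kha-iw.
person: -kha → 1st person.
tense: -iw → past.

1st person, past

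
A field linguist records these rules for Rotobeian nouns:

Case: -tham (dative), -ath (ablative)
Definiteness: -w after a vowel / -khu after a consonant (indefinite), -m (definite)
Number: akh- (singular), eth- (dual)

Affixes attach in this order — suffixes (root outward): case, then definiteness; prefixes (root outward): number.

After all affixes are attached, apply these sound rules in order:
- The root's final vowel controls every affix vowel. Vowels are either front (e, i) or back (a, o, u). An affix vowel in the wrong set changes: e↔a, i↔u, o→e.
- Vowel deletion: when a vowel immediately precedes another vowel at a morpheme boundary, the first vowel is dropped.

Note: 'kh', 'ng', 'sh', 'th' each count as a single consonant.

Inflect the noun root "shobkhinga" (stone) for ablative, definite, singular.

Attach case ablative -ath → shobkhingaath.
Attach definiteness definite -m → shobkhingaathm.
Attach number singular akh- → akhshobkhingaathm.
Vowel harmony: no change.
Apply vowel deletion: akhshobkhingaathm → akhshobkhingathm.

akhshobkhingathm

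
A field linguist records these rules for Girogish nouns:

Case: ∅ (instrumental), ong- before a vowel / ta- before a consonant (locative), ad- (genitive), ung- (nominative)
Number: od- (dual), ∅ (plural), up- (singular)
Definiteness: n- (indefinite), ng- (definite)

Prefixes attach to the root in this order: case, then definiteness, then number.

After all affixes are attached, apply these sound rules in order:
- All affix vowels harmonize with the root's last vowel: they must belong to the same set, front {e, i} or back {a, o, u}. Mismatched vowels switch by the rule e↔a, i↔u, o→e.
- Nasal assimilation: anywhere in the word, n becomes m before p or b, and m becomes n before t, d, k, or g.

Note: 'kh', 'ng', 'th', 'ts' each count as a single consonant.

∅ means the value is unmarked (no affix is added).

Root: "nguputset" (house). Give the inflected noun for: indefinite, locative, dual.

edntenguputset

Attach case locative ta- (before consonant 'ng') → tanguputset.
Attach definiteness indefinite n- → ntanguputset.
Attach number dual od- → odntanguputset.
Apply vowel harmony: odntanguputset → edntenguputset.
Nasal assimilation: no change.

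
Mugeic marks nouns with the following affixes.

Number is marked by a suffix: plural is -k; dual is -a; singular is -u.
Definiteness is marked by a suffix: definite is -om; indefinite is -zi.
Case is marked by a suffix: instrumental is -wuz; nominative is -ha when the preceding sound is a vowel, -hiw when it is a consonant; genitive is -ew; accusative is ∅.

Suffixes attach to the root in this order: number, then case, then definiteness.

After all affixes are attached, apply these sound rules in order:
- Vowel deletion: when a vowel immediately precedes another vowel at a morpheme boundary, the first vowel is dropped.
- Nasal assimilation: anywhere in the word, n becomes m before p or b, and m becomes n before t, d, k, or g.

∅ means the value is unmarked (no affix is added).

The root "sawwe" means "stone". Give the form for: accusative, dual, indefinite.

Attach number dual -a → sawwea.
case = accusative: zero marking, form stays sawwea.
Attach definiteness indefinite -zi → sawweazi.
Apply vowel deletion: sawweazi → sawwazi.
Nasal assimilation: no change.

sawwazi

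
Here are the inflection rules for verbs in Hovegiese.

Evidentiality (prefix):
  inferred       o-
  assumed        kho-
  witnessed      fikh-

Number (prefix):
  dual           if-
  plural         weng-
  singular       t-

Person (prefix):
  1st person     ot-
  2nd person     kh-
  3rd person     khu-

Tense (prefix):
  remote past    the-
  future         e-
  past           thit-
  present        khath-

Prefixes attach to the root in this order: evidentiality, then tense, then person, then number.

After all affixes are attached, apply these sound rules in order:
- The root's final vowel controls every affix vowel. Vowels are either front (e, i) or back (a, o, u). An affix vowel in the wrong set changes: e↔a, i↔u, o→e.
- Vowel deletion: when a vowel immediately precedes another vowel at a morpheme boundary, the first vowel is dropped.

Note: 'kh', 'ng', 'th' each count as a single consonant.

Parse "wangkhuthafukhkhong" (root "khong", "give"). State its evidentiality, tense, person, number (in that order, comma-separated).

witnessed, remote past, 3rd person, plural

Segment: weng-khu-the-fikh-khong.
evidentiality: fikh- → witnessed.
tense: the- → remote past.
person: khu- → 3rd person.
number: weng- → plural.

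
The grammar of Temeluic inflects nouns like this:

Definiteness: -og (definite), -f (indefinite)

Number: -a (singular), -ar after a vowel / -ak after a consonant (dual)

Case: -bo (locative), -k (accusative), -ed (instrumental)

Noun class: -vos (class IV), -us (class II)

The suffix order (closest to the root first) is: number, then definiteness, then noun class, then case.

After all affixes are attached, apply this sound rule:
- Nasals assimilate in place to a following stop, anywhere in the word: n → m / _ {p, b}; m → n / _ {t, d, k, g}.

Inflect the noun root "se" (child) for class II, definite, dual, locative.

searogusbo

Attach number dual -ar (after vowel 'e') → sear.
Attach definiteness definite -og → searog.
Attach noun class class II -us → searogus.
Attach case locative -bo → searogusbo.
Nasal assimilation: no change.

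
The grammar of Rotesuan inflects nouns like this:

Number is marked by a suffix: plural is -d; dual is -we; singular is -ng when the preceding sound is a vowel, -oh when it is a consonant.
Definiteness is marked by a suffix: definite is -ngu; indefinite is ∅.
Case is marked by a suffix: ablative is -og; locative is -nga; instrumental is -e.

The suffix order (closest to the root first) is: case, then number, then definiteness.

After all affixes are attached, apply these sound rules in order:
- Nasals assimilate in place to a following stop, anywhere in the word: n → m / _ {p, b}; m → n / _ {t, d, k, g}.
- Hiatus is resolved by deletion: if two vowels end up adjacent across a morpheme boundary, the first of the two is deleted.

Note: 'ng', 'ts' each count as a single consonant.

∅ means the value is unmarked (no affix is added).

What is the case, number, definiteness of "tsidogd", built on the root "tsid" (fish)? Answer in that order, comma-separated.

ablative, plural, indefinite

Segment: tsid-og-d.
case: -og → ablative.
number: -d → plural.
definiteness: ∅ → indefinite.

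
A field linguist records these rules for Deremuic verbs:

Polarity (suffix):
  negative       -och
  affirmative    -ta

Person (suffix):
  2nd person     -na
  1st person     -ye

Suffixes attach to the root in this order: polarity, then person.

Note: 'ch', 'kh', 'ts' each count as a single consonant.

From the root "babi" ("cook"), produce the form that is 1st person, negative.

Attach polarity negative -och → babioch.
Attach person 1st person -ye → babiochye.

babiochye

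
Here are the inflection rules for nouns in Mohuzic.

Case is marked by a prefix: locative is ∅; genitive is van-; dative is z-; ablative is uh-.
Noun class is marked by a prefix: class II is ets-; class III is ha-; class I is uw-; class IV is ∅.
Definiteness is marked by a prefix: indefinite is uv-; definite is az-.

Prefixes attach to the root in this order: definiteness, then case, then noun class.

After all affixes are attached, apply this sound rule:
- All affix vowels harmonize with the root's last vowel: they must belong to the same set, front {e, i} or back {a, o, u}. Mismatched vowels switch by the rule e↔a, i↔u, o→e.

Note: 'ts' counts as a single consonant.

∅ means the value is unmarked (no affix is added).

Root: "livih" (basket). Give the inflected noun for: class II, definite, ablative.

Attach definiteness definite az- → azlivih.
Attach case ablative uh- → uhazlivih.
Attach noun class class II ets- → etsuhazlivih.
Apply vowel harmony: etsuhazlivih → etsihezlivih.

etsihezlivih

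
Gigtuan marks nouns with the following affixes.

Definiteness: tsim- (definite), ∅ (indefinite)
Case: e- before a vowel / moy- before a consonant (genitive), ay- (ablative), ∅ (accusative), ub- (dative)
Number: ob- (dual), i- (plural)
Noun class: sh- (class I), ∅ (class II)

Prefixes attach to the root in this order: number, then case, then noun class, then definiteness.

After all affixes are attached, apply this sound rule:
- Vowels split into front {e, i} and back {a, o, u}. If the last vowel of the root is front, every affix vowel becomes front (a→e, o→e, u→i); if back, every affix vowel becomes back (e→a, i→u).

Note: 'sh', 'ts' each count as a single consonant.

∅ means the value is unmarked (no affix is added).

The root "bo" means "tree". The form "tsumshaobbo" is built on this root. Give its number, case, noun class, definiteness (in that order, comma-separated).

Segment: tsim-sh-e-ob-bo.
number: ob- → dual.
case: e/moy- → genitive.
noun class: sh- → class I.
definiteness: tsim- → definite.

dual, genitive, class I, definite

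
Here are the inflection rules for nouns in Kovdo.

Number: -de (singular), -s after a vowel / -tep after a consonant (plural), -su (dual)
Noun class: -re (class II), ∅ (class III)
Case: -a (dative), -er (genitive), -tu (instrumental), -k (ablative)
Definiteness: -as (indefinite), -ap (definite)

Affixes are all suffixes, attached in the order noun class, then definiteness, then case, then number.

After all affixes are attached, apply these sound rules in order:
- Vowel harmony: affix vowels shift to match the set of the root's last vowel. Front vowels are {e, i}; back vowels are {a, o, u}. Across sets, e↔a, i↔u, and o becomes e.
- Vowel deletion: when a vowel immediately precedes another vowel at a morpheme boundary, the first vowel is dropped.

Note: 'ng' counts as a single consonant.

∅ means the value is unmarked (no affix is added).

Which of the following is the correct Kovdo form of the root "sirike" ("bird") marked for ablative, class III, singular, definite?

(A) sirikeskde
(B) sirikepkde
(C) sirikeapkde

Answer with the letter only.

B

noun class = class III: zero marking, form stays sirike.
Attach definiteness definite -ap → sirikeap.
Attach case ablative -k → sirikeapk.
Attach number singular -de → sirikeapkde.
Apply vowel harmony: sirikeapkde → sirikeepkde.
Apply vowel deletion: sirikeepkde → sirikepkde.
So the correct form is sirikepkde, option (B).
(C) sirikeapkde is wrong: it fails to apply the sound rule(s).
(A) sirikeskde is wrong: it uses indefinite instead of definite for definiteness.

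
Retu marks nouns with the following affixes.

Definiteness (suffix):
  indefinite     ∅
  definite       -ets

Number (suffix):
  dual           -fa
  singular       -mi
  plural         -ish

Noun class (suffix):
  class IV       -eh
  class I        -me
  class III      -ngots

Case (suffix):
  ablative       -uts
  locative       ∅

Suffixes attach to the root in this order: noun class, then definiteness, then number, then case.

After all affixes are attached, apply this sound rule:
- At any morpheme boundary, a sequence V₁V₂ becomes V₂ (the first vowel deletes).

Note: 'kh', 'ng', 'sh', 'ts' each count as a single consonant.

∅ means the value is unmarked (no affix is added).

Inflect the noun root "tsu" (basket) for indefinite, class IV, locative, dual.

Attach noun class class IV -eh → tsueh.
definiteness = indefinite: zero marking, form stays tsueh.
Attach number dual -fa → tsuehfa.
case = locative: zero marking, form stays tsuehfa.
Apply vowel deletion: tsuehfa → tsehfa.

tsehfa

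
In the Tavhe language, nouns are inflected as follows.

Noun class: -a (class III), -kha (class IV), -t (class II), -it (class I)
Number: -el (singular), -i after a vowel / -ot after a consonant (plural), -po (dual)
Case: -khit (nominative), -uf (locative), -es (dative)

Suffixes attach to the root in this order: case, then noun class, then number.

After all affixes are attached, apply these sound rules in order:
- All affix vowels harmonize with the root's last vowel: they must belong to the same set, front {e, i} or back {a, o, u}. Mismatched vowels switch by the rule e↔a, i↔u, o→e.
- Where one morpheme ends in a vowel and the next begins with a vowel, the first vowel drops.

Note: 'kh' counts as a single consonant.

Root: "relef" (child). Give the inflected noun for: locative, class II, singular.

relefiftel

Attach case locative -uf → relefuf.
Attach noun class class II -t → relefuft.
Attach number singular -el → relefuftel.
Apply vowel harmony: relefuftel → relefiftel.
Vowel deletion: no change.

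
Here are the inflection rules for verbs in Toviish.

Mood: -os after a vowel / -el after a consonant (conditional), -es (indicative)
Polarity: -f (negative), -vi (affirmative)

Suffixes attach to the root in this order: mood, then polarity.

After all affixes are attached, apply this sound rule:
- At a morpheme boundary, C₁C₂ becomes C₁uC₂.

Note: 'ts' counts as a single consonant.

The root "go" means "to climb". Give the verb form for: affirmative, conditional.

goosuvi

Attach mood conditional -os (after vowel 'o') → goos.
Attach polarity affirmative -vi → goosvi.
Apply epenthesis: goosvi → goosuvi.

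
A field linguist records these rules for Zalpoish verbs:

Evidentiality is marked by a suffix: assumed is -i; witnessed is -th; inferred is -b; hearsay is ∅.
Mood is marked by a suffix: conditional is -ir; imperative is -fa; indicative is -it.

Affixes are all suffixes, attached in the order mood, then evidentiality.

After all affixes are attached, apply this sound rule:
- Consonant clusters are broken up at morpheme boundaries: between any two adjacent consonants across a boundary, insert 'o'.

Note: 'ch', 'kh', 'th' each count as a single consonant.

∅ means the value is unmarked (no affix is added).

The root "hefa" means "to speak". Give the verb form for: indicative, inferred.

hefaitob

Attach mood indicative -it → hefait.
Attach evidentiality inferred -b → hefaitb.
Apply epenthesis: hefaitb → hefaitob.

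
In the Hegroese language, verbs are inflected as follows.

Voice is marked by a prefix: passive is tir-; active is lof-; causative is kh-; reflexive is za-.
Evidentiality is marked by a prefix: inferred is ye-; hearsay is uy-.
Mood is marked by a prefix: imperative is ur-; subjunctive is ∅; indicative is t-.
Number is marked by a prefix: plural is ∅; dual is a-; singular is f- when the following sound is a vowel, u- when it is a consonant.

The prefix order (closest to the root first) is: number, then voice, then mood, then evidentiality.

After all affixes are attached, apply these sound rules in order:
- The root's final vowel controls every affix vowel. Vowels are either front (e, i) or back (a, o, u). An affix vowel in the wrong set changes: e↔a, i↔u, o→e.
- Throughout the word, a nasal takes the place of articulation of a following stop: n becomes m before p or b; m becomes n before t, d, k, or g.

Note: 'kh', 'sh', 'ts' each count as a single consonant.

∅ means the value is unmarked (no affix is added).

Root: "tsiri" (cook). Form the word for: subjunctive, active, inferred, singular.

Attach number singular u- (before consonant 'ts') → utsiri.
Attach voice active lof- → lofutsiri.
mood = subjunctive: zero marking, form stays lofutsiri.
Attach evidentiality inferred ye- → yelofutsiri.
Apply vowel harmony: yelofutsiri → yelefitsiri.
Nasal assimilation: no change.

yelefitsiri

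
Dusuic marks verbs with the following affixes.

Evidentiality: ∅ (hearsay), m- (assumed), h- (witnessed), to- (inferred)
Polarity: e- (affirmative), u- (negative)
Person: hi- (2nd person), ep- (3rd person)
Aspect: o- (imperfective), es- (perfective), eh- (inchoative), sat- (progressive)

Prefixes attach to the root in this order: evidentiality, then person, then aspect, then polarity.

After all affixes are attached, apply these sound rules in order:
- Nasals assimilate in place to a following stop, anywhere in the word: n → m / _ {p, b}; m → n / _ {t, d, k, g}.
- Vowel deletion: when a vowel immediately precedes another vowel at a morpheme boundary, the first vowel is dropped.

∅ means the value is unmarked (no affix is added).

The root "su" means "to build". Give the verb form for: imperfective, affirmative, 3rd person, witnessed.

Attach evidentiality witnessed h- → hsu.
Attach person 3rd person ep- → ephsu.
Attach aspect imperfective o- → oephsu.
Attach polarity affirmative e- → eoephsu.
Nasal assimilation: no change.
Apply vowel deletion: eoephsu → ephsu.

ephsu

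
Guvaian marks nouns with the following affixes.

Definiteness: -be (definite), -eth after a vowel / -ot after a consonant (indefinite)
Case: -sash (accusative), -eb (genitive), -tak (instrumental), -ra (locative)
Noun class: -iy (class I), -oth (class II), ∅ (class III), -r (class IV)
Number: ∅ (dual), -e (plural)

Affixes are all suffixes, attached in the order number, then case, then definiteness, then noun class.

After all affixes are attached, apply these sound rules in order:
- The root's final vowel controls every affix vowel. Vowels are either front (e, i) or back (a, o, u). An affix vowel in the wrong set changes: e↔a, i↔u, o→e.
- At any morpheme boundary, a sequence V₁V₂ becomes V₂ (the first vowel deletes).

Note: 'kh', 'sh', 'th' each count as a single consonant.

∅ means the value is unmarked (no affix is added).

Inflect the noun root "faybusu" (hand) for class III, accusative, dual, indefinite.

number = dual: zero marking, form stays faybusu.
Attach case accusative -sash → faybususash.
Attach definiteness indefinite -ot (after consonant 'sh') → faybususashot.
noun class = class III: zero marking, form stays faybususashot.
Vowel harmony: no change.
Vowel deletion: no change.

faybususashot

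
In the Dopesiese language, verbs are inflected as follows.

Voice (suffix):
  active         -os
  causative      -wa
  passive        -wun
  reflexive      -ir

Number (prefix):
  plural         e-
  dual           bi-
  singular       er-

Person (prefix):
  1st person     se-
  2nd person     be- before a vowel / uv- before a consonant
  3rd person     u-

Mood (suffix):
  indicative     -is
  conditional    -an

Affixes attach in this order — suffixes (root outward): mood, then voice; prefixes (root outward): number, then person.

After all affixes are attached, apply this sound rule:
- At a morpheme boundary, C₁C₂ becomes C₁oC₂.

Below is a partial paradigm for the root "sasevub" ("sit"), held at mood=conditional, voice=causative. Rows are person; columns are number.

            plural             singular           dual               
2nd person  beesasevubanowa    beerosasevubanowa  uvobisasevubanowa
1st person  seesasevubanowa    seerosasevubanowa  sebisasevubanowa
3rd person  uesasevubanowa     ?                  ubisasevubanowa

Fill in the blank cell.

uerosasevubanowa

Attach number singular er- → ersasevub.
Attach person 3rd person u- → uersasevub.
Attach mood conditional -an → uersasevuban.
Attach voice causative -wa → uersasevubanwa.
Apply epenthesis: uersasevubanwa → uerosasevubanowa.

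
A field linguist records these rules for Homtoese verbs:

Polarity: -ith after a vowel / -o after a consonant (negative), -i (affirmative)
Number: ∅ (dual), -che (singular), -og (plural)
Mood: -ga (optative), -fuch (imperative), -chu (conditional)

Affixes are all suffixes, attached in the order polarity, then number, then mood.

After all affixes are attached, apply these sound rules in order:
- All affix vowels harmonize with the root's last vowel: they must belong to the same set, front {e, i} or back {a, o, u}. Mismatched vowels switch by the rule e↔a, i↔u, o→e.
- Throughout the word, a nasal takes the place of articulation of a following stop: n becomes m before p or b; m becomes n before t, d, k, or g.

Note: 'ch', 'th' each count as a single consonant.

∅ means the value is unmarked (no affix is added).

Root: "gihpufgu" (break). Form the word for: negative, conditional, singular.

Attach polarity negative -ith (after vowel 'u') → gihpufguith.
Attach number singular -che → gihpufguithche.
Attach mood conditional -chu → gihpufguithchechu.
Apply vowel harmony: gihpufguithchechu → gihpufguuthchachu.
Nasal assimilation: no change.

gihpufguuthchachu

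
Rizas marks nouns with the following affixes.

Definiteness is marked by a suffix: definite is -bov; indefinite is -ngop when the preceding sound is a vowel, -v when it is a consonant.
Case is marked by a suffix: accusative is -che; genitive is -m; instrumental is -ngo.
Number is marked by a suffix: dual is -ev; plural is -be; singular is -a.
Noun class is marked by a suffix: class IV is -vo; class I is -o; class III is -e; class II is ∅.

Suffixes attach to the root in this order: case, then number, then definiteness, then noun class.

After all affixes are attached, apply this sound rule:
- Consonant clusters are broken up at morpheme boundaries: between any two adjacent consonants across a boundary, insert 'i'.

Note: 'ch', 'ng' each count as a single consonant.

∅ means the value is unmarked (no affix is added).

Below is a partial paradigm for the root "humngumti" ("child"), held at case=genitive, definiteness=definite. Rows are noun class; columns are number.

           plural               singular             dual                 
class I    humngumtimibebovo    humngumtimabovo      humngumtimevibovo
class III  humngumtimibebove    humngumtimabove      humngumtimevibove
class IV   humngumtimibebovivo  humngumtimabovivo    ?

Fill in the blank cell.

humngumtimevibovivo

Attach case genitive -m → humngumtim.
Attach number dual -ev → humngumtimev.
Attach definiteness definite -bov → humngumtimevbov.
Attach noun class class IV -vo → humngumtimevbovvo.
Apply epenthesis: humngumtimevbovvo → humngumtimevibovivo.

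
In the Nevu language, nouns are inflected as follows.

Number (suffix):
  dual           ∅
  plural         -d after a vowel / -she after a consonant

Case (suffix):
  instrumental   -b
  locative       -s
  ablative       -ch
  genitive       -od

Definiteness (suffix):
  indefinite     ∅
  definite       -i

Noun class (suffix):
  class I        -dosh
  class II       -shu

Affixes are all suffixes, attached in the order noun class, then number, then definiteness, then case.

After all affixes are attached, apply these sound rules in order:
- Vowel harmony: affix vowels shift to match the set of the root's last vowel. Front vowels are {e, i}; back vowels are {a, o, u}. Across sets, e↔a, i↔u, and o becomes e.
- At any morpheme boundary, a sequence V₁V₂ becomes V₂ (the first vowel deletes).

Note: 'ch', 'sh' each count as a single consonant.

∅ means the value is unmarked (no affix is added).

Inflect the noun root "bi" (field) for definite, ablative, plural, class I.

bideshshich

Attach noun class class I -dosh → bidosh.
Attach number plural -she (after consonant 'sh') → bidoshshe.
Attach definiteness definite -i → bidoshshei.
Attach case ablative -ch → bidoshsheich.
Apply vowel harmony: bidoshsheich → bideshsheich.
Apply vowel deletion: bideshsheich → bideshshich.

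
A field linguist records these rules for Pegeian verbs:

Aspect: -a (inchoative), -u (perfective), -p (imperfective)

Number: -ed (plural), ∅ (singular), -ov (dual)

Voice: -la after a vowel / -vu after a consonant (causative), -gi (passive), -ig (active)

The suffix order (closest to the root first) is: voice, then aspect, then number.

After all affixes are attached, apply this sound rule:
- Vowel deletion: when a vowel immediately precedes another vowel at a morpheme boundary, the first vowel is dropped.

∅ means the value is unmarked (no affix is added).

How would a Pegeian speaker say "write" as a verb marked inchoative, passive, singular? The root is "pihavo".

Attach voice passive -gi → pihavogi.
Attach aspect inchoative -a → pihavogia.
number = singular: zero marking, form stays pihavogia.
Apply vowel deletion: pihavogia → pihavoga.

pihavoga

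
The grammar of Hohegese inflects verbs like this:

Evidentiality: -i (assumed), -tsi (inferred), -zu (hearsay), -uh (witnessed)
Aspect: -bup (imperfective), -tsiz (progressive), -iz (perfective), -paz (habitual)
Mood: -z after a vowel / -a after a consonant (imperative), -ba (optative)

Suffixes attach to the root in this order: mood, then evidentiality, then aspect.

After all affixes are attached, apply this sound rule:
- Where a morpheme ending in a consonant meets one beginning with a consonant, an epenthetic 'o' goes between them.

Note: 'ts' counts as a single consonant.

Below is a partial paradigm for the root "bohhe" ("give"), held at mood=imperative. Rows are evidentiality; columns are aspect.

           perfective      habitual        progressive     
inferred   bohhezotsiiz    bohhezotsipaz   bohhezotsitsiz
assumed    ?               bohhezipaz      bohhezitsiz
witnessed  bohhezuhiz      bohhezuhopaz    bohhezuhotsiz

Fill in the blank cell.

bohheziiz

Attach mood imperative -z (after vowel 'e') → bohhez.
Attach evidentiality assumed -i → bohhezi.
Attach aspect perfective -iz → bohheziiz.
Epenthesis: no change.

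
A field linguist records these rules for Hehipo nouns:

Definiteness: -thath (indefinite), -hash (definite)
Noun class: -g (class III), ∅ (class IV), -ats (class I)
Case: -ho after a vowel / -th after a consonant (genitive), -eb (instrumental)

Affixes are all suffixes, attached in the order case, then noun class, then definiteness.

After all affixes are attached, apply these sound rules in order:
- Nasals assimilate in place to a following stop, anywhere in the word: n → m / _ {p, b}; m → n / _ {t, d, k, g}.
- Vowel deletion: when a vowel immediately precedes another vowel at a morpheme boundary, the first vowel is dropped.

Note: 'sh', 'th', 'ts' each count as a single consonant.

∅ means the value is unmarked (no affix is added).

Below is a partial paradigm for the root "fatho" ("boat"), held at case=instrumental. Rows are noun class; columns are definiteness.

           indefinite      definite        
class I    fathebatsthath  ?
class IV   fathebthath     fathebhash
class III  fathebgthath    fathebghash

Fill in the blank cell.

fathebatshash

Attach case instrumental -eb → fathoeb.
Attach noun class class I -ats → fathoebats.
Attach definiteness definite -hash → fathoebatshash.
Nasal assimilation: no change.
Apply vowel deletion: fathoebatshash → fathebatshash.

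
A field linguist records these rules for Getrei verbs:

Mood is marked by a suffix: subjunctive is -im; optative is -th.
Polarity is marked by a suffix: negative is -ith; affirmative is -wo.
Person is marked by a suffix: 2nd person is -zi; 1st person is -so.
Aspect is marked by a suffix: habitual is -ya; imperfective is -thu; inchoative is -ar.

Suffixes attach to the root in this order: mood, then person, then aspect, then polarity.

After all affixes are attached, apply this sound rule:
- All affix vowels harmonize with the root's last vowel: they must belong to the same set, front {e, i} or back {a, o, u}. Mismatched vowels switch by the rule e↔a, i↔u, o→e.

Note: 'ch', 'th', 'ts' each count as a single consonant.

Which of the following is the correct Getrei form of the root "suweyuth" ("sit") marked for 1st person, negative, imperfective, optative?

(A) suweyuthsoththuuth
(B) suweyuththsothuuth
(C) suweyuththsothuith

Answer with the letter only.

Attach mood optative -th → suweyuthth.
Attach person 1st person -so → suweyuththso.
Attach aspect imperfective -thu → suweyuththsothu.
Attach polarity negative -ith → suweyuththsothuith.
Apply vowel harmony: suweyuththsothuith → suweyuththsothuuth.
So the correct form is suweyuththsothuuth, option (B).
(C) suweyuththsothuith is wrong: it fails to apply the sound rule(s).
(A) suweyuthsoththuuth is wrong: it has the affixes in the wrong order.

B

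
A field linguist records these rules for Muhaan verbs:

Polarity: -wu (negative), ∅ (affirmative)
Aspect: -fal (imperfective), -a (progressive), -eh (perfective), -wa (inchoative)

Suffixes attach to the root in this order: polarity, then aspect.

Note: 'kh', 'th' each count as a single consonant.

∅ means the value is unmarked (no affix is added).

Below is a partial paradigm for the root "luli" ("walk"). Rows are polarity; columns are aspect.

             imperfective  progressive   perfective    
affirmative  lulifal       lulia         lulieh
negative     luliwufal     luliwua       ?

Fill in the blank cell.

Attach polarity negative -wu → luliwu.
Attach aspect perfective -eh → luliwueh.

luliwueh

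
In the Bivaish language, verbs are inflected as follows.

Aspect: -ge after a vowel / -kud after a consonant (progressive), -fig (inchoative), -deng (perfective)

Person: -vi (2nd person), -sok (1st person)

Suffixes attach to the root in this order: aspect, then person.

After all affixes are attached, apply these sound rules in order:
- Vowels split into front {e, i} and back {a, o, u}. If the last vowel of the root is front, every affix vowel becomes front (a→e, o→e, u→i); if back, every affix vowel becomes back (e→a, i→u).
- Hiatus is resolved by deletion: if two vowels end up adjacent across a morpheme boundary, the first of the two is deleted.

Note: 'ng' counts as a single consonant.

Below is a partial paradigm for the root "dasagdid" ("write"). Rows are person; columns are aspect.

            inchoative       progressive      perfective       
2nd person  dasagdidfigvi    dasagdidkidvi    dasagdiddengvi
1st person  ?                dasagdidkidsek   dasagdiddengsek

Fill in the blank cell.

Attach aspect inchoative -fig → dasagdidfig.
Attach person 1st person -sok → dasagdidfigsok.
Apply vowel harmony: dasagdidfigsok → dasagdidfigsek.
Vowel deletion: no change.

dasagdidfigsek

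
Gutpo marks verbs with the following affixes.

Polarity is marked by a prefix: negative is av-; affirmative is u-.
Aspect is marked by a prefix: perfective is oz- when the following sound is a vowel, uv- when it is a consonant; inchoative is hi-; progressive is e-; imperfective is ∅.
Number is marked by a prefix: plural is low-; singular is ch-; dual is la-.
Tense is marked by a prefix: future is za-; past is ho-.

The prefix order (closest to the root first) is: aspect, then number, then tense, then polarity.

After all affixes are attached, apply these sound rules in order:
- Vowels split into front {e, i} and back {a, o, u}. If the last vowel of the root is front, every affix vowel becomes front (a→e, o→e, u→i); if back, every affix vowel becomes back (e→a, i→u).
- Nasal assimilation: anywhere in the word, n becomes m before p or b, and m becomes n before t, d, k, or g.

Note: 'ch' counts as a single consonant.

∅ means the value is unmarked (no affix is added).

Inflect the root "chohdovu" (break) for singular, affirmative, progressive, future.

Attach aspect progressive e- → echohdovu.
Attach number singular ch- → chechohdovu.
Attach tense future za- → zachechohdovu.
Attach polarity affirmative u- → uzachechohdovu.
Apply vowel harmony: uzachechohdovu → uzachachohdovu.
Nasal assimilation: no change.

uzachachohdovu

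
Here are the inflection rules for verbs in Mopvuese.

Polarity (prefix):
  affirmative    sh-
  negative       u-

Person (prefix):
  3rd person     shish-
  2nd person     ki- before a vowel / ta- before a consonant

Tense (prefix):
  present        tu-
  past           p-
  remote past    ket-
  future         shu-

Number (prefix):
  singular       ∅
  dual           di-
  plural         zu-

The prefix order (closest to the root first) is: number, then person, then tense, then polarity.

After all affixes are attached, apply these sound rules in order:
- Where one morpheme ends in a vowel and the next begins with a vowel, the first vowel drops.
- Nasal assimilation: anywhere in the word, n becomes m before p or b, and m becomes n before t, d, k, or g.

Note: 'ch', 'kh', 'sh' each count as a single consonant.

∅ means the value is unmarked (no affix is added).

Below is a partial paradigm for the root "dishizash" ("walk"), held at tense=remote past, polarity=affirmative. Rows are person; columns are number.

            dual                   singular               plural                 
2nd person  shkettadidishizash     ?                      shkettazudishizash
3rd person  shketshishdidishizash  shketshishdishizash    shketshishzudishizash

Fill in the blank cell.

number = singular: zero marking, form stays dishizash.
Attach person 2nd person ta- (before consonant 'd') → tadishizash.
Attach tense remote past ket- → kettadishizash.
Attach polarity affirmative sh- → shkettadishizash.
Vowel deletion: no change.
Nasal assimilation: no change.

shkettadishizash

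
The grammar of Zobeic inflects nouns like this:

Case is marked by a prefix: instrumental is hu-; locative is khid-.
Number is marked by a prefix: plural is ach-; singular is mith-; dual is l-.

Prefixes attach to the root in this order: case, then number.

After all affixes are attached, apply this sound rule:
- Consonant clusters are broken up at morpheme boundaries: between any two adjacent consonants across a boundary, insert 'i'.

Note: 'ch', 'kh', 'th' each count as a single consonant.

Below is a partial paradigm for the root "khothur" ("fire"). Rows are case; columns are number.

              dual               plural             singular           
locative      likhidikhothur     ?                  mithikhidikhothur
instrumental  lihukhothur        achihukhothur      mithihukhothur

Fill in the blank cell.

Attach case locative khid- → khidkhothur.
Attach number plural ach- → achkhidkhothur.
Apply epenthesis: achkhidkhothur → achikhidikhothur.

achikhidikhothur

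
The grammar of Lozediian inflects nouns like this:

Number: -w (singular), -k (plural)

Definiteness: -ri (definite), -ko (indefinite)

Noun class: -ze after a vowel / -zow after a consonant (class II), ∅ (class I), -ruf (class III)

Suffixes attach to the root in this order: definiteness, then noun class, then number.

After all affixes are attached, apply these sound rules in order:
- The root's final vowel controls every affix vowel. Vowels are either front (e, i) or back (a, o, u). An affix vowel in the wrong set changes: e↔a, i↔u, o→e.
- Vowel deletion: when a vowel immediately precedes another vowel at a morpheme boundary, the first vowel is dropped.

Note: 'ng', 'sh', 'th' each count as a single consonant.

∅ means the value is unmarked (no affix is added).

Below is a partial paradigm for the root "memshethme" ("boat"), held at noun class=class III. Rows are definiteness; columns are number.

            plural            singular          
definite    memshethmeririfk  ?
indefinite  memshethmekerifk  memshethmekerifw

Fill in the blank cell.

Attach definiteness definite -ri → memshethmeri.
Attach noun class class III -ruf → memshethmeriruf.
Attach number singular -w → memshethmerirufw.
Apply vowel harmony: memshethmerirufw → memshethmeririfw.
Vowel deletion: no change.

memshethmeririfw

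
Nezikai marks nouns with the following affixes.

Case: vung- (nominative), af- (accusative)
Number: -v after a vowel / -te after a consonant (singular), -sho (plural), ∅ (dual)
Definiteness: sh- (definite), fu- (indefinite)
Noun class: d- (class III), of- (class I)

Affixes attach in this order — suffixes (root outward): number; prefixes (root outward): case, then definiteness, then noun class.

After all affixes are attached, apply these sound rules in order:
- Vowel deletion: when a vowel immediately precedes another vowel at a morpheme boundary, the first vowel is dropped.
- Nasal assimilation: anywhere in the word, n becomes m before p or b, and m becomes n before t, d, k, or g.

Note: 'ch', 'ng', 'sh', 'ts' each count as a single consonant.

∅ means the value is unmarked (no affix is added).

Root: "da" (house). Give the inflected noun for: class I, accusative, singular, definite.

ofshafdav

Attach case accusative af- → afda.
Attach definiteness definite sh- → shafda.
Attach number singular -v (after vowel 'a') → shafdav.
Attach noun class class I of- → ofshafdav.
Vowel deletion: no change.
Nasal assimilation: no change.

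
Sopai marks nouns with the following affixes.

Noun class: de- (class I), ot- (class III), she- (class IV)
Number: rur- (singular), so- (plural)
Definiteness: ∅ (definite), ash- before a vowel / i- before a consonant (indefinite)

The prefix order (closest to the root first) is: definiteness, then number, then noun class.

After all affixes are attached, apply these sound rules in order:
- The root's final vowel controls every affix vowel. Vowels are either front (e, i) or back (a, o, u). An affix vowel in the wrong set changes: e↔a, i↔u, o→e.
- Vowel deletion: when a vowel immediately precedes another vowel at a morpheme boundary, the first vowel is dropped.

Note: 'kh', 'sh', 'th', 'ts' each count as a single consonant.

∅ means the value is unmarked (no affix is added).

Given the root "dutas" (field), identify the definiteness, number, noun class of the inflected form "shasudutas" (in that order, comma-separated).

indefinite, plural, class IV

Segment: she-so-i-dutas.
definiteness: ash/i- → indefinite.
number: so- → plural.
noun class: she- → class IV.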